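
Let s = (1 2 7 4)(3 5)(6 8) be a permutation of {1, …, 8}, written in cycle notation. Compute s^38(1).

7

1 lies in the 4-cycle (1 2 7 4).
On a 4-cycle, s^4 is the identity, so s^38 = s^2 there (38 ≡ 2 mod 4).
Advancing 2 steps from 1: 1 → 2 → 7.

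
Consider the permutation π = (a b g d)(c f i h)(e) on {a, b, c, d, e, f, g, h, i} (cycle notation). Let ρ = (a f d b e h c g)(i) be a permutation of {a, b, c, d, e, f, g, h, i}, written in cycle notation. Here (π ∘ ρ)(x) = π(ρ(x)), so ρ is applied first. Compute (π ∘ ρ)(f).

(π ∘ ρ)(f) = π(ρ(f)). ρ(f) = d, then π(d) = a. So (π ∘ ρ)(f) = a.

a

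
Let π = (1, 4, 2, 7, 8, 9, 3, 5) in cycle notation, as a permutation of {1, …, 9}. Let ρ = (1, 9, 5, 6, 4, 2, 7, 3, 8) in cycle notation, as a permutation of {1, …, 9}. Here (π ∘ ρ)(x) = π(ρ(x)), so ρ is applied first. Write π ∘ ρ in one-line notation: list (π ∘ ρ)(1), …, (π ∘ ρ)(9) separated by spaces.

For each element, apply ρ then π: 1 → 9 → 3; 2 → 7 → 8; 3 → 8 → 9; 4 → 2 → 7; 5 → 6 → 6; 6 → 4 → 2; 7 → 3 → 5; 8 → 1 → 4; 9 → 5 → 1.
Collecting the images, π ∘ ρ = [3 8 9 7 6 2 5 4 1].

3 8 9 7 6 2 5 4 1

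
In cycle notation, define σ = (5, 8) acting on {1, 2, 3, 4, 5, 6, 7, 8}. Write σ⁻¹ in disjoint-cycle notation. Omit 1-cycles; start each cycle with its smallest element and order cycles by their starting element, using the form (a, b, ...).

(5, 8)

Inverting a permutation written in cycle notation just reverses the order within every cycle.
Reversing each cycle of σ and rotating so the smallest element leads gives (5, 8).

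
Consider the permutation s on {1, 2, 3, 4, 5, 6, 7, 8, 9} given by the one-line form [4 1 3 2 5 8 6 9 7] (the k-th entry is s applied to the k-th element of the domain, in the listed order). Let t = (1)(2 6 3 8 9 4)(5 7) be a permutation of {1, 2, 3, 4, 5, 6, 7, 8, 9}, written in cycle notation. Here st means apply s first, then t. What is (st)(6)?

First apply s: s(6) = 8, then t(8) = 9. Thus (st)(6) = 9.

9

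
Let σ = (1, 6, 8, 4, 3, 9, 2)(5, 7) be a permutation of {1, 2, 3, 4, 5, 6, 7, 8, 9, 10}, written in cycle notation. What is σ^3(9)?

9 lies in the 7-cycle (1, 6, 8, 4, 3, 9, 2).
Advancing 3 steps from 9: 9 → 2 → 1 → 6.

6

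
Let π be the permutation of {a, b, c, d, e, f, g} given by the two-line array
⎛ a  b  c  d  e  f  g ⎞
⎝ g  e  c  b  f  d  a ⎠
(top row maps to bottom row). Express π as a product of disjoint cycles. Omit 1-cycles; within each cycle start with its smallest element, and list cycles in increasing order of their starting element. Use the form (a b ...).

From a: a → g → a, closing the cycle (a g).
Continuing from each remaining unvisited element yields (a g)(b e f d).

(a g)(b e f d)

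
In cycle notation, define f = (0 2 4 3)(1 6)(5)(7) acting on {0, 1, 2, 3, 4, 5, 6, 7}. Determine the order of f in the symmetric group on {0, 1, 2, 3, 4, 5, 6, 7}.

4

The disjoint cycles have lengths 4, 2, 1, 1.
The order is lcm(4, 2) = 4.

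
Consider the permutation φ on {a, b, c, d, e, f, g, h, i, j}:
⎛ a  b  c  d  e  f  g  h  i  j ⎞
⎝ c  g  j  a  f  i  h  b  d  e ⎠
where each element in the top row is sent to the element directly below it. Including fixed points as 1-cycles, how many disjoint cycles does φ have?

2

The cycle decomposition is (a, c, j, e, f, i, d)(b, g, h), which has 2 cycles (counting 1-cycles).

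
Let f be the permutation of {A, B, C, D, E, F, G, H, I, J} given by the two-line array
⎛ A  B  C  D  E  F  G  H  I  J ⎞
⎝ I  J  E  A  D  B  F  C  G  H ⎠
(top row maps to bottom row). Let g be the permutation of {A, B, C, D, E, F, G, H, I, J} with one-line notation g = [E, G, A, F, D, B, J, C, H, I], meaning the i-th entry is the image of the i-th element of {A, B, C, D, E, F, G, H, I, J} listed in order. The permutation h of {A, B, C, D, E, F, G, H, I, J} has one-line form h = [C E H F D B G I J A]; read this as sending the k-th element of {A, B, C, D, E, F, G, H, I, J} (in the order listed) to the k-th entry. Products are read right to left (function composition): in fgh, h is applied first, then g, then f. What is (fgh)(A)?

I

Apply the permutations in order: h(A) = C, then g(C) = A, then f(A) = I. So (fgh)(A) = I.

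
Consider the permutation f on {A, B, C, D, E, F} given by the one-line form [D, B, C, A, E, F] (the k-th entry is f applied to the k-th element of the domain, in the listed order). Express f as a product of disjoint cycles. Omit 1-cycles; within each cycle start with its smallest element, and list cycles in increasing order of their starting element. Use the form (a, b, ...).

Iterating f from A gives A → D → A; that is the 2-cycle (A, D).
Repeating from the next unused element and collecting all non-trivial cycles gives (A, D).

(A, D)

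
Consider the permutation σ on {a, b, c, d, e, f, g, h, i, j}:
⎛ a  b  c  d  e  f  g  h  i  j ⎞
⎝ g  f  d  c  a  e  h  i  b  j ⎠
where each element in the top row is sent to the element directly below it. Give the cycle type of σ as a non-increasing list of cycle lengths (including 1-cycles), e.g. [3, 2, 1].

[7, 2, 1]

The disjoint cycles are (a g h i b f e)(c d)(j), with lengths 7, 2, 1 in non-increasing order.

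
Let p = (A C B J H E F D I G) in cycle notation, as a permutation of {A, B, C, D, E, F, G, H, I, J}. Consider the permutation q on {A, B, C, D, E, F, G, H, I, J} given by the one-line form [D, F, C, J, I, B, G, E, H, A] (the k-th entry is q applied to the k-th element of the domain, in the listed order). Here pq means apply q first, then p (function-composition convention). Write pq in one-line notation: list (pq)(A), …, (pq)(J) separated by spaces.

I D B H G J A F E C

Chase each element through q then p: A → D → I; B → F → D; C → C → B; D → J → H; E → I → G; F → B → J; G → G → A; H → E → F; I → H → E; J → A → C.
So pq in one-line form is I D B H G J A F E C.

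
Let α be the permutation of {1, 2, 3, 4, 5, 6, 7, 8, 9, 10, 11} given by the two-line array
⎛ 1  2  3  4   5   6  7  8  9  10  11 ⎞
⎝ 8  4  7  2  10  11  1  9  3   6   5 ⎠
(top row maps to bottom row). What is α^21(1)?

8

Tracing 1 → 8 → … returns to 1 after 5 steps, so 1 lies in a 5-cycle (1, 8, 9, 3, 7).
Powers repeat with period 5 on this cycle, and 21 mod 5 = 1, so α^21(1) = α^1(1).
Advancing 1 step from 1: 1 → 8.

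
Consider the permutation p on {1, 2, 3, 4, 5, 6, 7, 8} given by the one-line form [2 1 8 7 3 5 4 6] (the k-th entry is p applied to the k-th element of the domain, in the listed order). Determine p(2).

1

2 is element number 2 of the domain, and entry number 2 of the one-line form is 1, so p(2) = 1.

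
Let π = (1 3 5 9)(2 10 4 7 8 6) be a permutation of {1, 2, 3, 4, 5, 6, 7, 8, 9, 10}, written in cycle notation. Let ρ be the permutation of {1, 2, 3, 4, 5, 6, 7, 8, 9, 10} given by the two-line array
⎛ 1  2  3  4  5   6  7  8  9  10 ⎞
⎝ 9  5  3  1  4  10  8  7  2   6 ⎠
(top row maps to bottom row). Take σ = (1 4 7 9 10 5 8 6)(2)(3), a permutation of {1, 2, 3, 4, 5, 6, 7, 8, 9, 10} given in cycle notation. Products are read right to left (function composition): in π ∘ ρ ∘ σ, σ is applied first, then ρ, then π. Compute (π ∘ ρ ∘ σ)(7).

Apply the permutations in order: σ(7) = 9, then ρ(9) = 2, then π(2) = 10. So (π ∘ ρ ∘ σ)(7) = 10.

10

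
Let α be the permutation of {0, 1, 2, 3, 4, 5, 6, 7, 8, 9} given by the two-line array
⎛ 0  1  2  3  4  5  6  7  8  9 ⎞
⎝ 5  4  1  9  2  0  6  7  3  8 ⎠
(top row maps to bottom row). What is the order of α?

The disjoint-cycle form of α has cycle lengths 3, 3, 2, 1, 1.
The order of α is the least common multiple of its cycle lengths: lcm(3, 3, 2) = 6.

6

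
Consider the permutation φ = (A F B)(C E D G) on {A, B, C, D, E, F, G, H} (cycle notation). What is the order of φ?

12

The disjoint cycles have lengths 4, 3, 1.
The order of φ is the least common multiple of its cycle lengths: lcm(4, 3) = 12.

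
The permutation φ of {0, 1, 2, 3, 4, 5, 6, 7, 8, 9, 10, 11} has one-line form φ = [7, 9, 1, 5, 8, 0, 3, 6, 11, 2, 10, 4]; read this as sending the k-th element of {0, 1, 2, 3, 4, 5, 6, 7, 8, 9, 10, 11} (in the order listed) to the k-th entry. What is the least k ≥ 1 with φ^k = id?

15

Decomposing into disjoint cycles gives cycle lengths 5, 3, 3, 1.
The order of φ is the least common multiple of its cycle lengths: lcm(5, 3, 3) = 15.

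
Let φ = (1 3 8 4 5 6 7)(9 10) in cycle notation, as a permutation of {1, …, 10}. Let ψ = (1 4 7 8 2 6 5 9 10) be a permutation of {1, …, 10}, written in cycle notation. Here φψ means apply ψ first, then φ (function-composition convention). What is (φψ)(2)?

7

ψ(2) = 6, then φ(6) = 7; composing gives (φψ)(2) = 7.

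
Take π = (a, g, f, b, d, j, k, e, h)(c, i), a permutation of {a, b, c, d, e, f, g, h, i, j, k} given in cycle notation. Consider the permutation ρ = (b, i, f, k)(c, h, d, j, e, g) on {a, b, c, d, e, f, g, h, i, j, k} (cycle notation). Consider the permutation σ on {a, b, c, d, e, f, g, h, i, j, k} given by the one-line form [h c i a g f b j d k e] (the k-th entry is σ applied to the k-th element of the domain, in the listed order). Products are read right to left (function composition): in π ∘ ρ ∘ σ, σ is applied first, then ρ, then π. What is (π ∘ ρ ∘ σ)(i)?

k

Chase i: σ(i) = d; ρ(d) = j; π(j) = k. Hence (π ∘ ρ ∘ σ)(i) = k.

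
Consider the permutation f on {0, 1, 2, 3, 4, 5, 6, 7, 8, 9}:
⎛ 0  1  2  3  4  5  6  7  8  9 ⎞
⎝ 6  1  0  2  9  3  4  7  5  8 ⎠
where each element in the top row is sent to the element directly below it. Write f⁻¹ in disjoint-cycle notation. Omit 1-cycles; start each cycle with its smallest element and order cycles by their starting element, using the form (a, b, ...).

First write f in disjoint cycles: (0, 6, 4, 9, 8, 5, 3, 2).
Reversing each cycle (and rotating so the smallest element leads) gives f⁻¹ = (0, 2, 3, 5, 8, 9, 4, 6).

(0, 2, 3, 5, 8, 9, 4, 6)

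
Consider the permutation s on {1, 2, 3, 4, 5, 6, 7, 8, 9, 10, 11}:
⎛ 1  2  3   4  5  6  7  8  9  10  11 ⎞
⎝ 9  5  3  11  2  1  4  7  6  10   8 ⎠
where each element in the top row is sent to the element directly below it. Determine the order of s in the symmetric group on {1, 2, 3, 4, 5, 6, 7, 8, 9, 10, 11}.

The disjoint-cycle form of s has cycle lengths 4, 3, 2, 1, 1.
The order of s is the least common multiple of its cycle lengths: lcm(4, 3, 2) = 12.

12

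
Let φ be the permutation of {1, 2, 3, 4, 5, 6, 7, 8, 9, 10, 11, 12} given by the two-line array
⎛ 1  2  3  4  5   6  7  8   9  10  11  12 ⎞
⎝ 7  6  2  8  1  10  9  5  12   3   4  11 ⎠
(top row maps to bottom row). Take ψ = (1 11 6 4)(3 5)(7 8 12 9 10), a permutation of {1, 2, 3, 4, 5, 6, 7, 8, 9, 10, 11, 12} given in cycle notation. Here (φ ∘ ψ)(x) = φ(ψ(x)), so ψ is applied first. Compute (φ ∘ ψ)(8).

First apply ψ: ψ(8) = 12, then φ(12) = 11. Thus (φ ∘ ψ)(8) = 11.

11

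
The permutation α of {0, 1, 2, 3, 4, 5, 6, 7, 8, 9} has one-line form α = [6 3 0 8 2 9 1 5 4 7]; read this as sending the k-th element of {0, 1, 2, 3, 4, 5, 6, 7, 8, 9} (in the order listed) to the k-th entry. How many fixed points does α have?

No element satisfies α(x) = x, so there are 0 fixed points.

0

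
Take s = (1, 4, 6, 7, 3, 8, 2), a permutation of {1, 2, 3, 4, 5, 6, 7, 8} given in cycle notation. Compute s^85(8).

2

8 lies in the 7-cycle (1, 4, 6, 7, 3, 8, 2).
On a 7-cycle, s^7 is the identity, so s^85 = s^1 there (85 ≡ 1 mod 7).
Advancing 1 step from 8: 8 → 2.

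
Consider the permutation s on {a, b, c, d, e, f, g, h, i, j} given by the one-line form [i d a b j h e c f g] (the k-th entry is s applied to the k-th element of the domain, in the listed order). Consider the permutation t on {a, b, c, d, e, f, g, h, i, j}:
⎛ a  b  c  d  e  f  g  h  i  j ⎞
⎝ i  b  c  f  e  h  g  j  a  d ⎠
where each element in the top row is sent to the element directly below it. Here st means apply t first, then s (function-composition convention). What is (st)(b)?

t(b) = b, then s(b) = d; composing gives (st)(b) = d.

d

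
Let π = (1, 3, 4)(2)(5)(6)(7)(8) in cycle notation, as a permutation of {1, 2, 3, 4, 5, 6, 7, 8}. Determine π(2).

2

The 1-cycle (2) fixes 2, so π(2) = 2.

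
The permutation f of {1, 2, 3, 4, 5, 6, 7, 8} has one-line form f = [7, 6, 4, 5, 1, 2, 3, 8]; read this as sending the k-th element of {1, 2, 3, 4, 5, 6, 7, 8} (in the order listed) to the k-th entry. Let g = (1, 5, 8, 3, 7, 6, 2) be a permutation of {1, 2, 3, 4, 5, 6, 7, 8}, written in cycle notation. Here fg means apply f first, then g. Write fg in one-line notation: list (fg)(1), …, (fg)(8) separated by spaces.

6 2 4 8 5 1 7 3

For each element, apply f then g: 1 → 7 → 6; 2 → 6 → 2; 3 → 4 → 4; 4 → 5 → 8; 5 → 1 → 5; 6 → 2 → 1; 7 → 3 → 7; 8 → 8 → 3.
Collecting the images, fg = [6 2 4 8 5 1 7 3].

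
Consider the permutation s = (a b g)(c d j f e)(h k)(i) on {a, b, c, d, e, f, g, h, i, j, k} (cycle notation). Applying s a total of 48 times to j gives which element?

j lies in the 5-cycle (c d j f e).
Powers repeat with period 5 on this cycle, and 48 mod 5 = 3, so s^48(j) = s^3(j).
Advancing 3 steps from j: j → f → e → c.

c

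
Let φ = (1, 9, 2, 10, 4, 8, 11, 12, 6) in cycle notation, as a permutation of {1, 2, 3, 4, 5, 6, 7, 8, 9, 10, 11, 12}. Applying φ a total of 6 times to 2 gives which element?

6

2 lies in the 9-cycle (1, 9, 2, 10, 4, 8, 11, 12, 6).
Stepping 6 places around the cycle: 2 → 10 → 4 → 8 → 11 → 12 → 6.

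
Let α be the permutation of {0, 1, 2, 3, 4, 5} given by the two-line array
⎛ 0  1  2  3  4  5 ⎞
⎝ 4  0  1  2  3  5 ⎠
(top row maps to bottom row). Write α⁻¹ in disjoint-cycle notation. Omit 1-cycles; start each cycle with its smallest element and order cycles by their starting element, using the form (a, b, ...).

(0, 1, 2, 3, 4)

First write α in disjoint cycles: (0, 4, 3, 2, 1).
The inverse reverses every cycle; in canonical form, α⁻¹ = (0, 1, 2, 3, 4).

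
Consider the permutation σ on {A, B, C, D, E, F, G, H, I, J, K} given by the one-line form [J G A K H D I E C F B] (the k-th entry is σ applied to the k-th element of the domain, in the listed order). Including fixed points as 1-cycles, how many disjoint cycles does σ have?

2

The cycle decomposition is (A, J, F, D, K, B, G, I, C)(E, H), which has 2 cycles (counting 1-cycles).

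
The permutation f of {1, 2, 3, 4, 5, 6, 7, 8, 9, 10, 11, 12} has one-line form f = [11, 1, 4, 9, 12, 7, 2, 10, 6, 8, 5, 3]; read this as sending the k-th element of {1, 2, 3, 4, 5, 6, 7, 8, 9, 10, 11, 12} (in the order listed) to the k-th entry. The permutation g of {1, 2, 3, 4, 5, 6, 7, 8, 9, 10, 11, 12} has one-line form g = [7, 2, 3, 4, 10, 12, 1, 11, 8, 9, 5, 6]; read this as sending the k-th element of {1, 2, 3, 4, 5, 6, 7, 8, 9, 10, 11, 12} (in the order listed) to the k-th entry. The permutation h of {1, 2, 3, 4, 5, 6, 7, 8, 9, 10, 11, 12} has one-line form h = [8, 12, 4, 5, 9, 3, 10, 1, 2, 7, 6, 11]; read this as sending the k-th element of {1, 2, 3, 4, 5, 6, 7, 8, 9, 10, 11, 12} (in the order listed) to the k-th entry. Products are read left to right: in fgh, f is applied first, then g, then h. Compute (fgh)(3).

5

Chase 3: f(3) = 4; g(4) = 4; h(4) = 5. Hence (fgh)(3) = 5.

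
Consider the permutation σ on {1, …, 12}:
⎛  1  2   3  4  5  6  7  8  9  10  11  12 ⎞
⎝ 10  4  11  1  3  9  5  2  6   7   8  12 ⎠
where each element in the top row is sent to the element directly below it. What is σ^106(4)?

Tracing 4 → 1 → … returns to 4 after 9 steps, so 4 lies in a 9-cycle (1, 10, 7, 5, 3, 11, 8, 2, 4).
Powers repeat with period 9 on this cycle, and 106 mod 9 = 7, so σ^106(4) = σ^7(4).
Stepping 7 places around the cycle: 4 → 1 → 10 → 7 → 5 → 3 → 11 → 8.

8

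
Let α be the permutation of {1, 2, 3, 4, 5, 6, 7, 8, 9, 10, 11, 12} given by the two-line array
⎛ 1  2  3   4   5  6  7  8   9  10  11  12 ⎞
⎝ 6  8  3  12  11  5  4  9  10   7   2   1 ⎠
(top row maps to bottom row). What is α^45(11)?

Tracing 11 → 2 → … returns to 11 after 11 steps, so 11 lies in an 11-cycle (1, 6, 5, 11, 2, 8, 9, 10, 7, 4, 12).
On an 11-cycle, α^11 is the identity, so α^45 = α^1 there (45 ≡ 1 mod 11).
Stepping 1 place around the cycle: 11 → 2.

2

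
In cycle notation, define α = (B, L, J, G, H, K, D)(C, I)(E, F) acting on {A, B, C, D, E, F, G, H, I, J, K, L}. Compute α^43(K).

D

K lies in the 7-cycle (B, L, J, G, H, K, D).
Since the cycle has length 7, α^43 acts on it the same as α^1 (43 mod 7 = 1).
Advancing 1 step from K: K → D.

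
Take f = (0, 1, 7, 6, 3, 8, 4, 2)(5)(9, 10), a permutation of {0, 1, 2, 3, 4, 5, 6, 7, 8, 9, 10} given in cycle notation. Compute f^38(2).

2 lies in the 8-cycle (0, 1, 7, 6, 3, 8, 4, 2).
Powers repeat with period 8 on this cycle, and 38 mod 8 = 6, so f^38(2) = f^6(2).
Advancing 6 steps from 2: 2 → 0 → 1 → 7 → 6 → 3 → 8.

8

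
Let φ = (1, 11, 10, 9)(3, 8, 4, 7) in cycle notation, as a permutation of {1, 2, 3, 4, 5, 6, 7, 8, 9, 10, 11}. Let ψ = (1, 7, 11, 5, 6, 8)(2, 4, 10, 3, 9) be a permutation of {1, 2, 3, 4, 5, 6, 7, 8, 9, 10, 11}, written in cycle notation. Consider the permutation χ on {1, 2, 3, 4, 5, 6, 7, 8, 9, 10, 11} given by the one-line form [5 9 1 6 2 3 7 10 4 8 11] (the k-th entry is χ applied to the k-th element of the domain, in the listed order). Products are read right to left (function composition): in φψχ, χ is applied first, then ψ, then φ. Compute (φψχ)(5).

Apply the permutations in order: χ(5) = 2, then ψ(2) = 4, then φ(4) = 7. So (φψχ)(5) = 7.

7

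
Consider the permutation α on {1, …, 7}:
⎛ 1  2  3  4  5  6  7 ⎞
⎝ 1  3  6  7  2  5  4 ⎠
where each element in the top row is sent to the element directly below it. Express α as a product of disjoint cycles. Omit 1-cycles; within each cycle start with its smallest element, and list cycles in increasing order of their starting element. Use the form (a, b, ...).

(2, 3, 6, 5)(4, 7)

From 2: 2 → 3 → 6 → 5 → 2, closing the cycle (2, 3, 6, 5).
Continuing from each remaining unvisited element yields (2, 3, 6, 5)(4, 7).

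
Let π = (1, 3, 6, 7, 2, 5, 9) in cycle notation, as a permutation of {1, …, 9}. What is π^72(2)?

2 lies in the 7-cycle (1, 3, 6, 7, 2, 5, 9).
On a 7-cycle, π^7 is the identity, so π^72 = π^2 there (72 ≡ 2 mod 7).
Stepping 2 places around the cycle: 2 → 5 → 9.

9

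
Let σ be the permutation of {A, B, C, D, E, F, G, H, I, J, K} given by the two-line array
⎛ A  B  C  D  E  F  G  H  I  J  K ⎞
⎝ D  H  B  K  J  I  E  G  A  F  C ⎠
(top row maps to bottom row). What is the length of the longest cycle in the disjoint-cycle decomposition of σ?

Decomposing into disjoint cycles gives (A, D, K, C, B, H, G, E, J, F, I); the longest has length 11.

11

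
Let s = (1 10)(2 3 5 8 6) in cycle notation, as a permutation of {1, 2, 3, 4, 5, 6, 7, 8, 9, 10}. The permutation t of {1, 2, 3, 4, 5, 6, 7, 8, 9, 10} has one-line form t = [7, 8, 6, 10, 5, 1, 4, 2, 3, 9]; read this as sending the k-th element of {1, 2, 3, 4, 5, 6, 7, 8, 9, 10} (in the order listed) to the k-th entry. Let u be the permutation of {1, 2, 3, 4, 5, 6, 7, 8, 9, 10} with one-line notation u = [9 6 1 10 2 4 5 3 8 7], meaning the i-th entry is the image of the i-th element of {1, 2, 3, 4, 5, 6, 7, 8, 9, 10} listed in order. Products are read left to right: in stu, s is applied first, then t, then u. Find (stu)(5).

6

Chase 5: s(5) = 8; t(8) = 2; u(2) = 6. Hence (stu)(5) = 6.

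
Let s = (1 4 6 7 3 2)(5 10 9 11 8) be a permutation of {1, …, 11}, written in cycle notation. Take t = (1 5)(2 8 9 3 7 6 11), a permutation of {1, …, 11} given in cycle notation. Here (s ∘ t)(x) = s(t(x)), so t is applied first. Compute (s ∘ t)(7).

7

First apply t: t(7) = 6, then s(6) = 7. Thus (s ∘ t)(7) = 7.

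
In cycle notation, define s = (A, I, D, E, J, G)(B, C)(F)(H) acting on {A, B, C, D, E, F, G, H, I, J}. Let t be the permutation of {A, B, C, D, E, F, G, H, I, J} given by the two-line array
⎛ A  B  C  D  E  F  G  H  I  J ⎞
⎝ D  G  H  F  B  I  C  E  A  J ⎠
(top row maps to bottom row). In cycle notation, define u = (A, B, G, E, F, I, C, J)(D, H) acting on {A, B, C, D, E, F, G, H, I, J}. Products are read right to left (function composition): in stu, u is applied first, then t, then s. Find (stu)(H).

Chase H: u(H) = D; t(D) = F; s(F) = F. Hence (stu)(H) = F.

F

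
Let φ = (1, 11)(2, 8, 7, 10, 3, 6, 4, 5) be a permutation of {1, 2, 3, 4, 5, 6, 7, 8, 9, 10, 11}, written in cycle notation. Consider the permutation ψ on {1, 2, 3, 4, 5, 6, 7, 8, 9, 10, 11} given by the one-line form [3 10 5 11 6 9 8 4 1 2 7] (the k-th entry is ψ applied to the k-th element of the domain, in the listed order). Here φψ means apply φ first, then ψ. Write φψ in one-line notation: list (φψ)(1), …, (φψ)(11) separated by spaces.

7 4 9 6 10 11 2 8 1 5 3

(φψ)(x) = ψ(φ(x)). Computing each image: ψ(φ(1)) = ψ(11) = 7, ψ(φ(2)) = ψ(8) = 4, ψ(φ(3)) = ψ(6) = 9, ψ(φ(4)) = ψ(5) = 6, ψ(φ(5)) = ψ(2) = 10, ψ(φ(6)) = ψ(4) = 11, ψ(φ(7)) = ψ(10) = 2, ψ(φ(8)) = ψ(7) = 8, ψ(φ(9)) = ψ(9) = 1, ψ(φ(10)) = ψ(3) = 5, ψ(φ(11)) = ψ(1) = 3.
Hence φψ = [7 4 9 6 10 11 2 8 1 5 3].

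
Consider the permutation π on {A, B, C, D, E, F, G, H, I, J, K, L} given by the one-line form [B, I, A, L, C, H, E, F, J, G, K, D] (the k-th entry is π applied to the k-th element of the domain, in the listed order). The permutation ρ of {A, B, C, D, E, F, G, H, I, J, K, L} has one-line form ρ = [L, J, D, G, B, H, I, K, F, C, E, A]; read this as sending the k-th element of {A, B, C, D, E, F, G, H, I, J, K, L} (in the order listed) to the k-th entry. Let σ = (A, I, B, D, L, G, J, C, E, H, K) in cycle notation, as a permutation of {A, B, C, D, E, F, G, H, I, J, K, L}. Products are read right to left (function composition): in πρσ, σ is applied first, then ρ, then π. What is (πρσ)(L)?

J

Apply the permutations in order: σ(L) = G, then ρ(G) = I, then π(I) = J. So (πρσ)(L) = J.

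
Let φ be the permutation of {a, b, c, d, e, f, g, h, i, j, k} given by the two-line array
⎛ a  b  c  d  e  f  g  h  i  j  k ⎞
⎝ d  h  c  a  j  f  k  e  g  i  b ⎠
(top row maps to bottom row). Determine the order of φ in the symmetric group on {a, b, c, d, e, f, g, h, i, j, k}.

14

Decomposing into disjoint cycles gives cycle lengths 7, 2, 1, 1.
Since disjoint cycles commute, ord(φ) = lcm(7, 2) = 14.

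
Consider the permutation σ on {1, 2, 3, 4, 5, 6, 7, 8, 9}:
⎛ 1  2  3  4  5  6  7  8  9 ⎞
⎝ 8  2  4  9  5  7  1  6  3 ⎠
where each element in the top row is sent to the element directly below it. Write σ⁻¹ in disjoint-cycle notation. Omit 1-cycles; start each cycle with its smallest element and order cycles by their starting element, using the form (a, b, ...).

The cycle decomposition of σ is (1, 8, 6, 7)(3, 4, 9).
Reversing each cycle (and rotating so the smallest element leads) gives σ⁻¹ = (1, 7, 6, 8)(3, 9, 4).

(1, 7, 6, 8)(3, 9, 4)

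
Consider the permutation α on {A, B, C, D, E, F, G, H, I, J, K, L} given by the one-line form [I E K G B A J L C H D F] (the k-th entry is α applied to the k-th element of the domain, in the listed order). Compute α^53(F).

C

Tracing F → A → … returns to F after 10 steps, so F lies in a 10-cycle (A, I, C, K, D, G, J, H, L, F).
On a 10-cycle, α^10 is the identity, so α^53 = α^3 there (53 ≡ 3 mod 10).
Advancing 3 steps from F: F → A → I → C.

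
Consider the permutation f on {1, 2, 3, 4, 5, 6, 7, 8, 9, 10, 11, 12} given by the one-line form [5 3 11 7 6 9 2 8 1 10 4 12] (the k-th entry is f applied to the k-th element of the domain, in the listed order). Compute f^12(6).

Tracing 6 → 9 → … returns to 6 after 4 steps, so 6 lies in a 4-cycle (1 5 6 9).
Since the cycle has length 4, f^12 acts on it the same as f^0 (12 mod 4 = 0).
So f^12(6) = 6.

6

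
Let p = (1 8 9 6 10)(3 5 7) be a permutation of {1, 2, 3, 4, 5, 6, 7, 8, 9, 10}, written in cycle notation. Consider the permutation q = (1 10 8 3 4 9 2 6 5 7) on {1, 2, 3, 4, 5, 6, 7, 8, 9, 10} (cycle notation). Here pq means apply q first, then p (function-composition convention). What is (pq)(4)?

(pq)(4) = p(q(4)). q(4) = 9, then p(9) = 6. So (pq)(4) = 6.

6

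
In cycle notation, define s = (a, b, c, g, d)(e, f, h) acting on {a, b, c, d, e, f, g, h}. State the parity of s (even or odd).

The cycle lengths are 5, 3.
A cycle of length ℓ contributes ℓ−1 transpositions, so s is a product of 4 + 2 = 6 transpositions — even.

even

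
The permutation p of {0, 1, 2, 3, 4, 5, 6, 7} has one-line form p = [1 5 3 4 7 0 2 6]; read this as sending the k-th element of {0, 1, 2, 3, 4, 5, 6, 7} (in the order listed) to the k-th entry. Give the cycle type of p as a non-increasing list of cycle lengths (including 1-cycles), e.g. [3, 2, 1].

[5, 3]

The disjoint cycles are (0, 1, 5)(2, 3, 4, 7, 6), with lengths 5, 3 in non-increasing order.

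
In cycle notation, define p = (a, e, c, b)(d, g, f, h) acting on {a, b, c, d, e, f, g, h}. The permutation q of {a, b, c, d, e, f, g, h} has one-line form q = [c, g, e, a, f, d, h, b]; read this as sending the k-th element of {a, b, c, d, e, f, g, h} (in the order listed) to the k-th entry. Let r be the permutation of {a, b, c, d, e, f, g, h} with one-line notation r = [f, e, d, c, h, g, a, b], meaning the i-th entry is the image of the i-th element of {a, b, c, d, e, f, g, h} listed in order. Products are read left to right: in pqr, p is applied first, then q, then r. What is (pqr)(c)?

Chase c: p(c) = b; q(b) = g; r(g) = a. Hence (pqr)(c) = a.

a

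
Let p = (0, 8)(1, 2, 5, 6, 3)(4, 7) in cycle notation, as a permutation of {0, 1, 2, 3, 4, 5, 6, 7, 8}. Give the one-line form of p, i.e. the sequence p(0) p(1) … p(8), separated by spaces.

Each element maps to the next entry in its cycle (wrapping to the front): 0→8, 1→2, 2→5, 3→1, 4→7, 5→6, 6→3, 7→4, 8→0.
So the one-line form is 8 2 5 1 7 6 3 4 0.

8 2 5 1 7 6 3 4 0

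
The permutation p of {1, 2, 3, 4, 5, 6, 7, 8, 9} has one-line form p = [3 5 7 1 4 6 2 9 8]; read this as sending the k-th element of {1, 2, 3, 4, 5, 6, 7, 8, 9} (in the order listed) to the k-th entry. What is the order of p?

6

Decomposing into disjoint cycles gives cycle lengths 6, 2, 1.
The order of p is the least common multiple of its cycle lengths: lcm(6, 2) = 6.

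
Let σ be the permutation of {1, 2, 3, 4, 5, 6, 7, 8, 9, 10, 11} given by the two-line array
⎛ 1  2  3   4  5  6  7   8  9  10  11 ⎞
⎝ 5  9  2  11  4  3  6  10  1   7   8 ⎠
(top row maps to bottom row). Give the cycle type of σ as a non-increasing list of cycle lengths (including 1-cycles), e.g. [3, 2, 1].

[11]

The disjoint cycles are (1, 5, 4, 11, 8, 10, 7, 6, 3, 2, 9), with lengths 11 in non-increasing order.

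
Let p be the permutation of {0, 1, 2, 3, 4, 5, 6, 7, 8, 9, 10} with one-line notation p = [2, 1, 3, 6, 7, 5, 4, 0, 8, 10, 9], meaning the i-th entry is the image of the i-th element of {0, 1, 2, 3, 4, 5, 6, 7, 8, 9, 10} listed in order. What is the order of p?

6

Writing p as disjoint cycles, the cycle lengths are 6, 2, 1, 1, 1.
The order of p is the least common multiple of its cycle lengths: lcm(6, 2) = 6.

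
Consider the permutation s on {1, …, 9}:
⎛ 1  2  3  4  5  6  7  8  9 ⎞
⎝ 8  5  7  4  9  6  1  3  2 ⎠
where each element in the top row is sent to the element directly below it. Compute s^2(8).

7

Tracing 8 → 3 → … returns to 8 after 4 steps, so 8 lies in a 4-cycle (1 8 3 7).
Advancing 2 steps from 8: 8 → 3 → 7.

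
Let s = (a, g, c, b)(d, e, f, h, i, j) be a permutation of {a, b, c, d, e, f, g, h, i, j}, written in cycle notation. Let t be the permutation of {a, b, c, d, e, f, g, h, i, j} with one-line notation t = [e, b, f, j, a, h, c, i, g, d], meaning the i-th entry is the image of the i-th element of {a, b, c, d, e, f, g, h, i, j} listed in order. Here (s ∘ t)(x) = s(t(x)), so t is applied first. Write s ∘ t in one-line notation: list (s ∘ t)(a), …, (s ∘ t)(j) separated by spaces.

f a h d g i b j c e

For each element, apply t then s: a → e → f; b → b → a; c → f → h; d → j → d; e → a → g; f → h → i; g → c → b; h → i → j; i → g → c; j → d → e.
So s ∘ t in one-line form is f a h d g i b j c e.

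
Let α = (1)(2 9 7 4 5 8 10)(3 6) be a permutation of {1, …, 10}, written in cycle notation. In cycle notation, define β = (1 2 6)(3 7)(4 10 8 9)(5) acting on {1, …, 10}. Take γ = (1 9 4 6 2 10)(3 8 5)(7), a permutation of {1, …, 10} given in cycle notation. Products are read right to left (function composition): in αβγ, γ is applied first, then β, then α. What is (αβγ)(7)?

6

(αβγ)(7) = α(β(γ(7))). γ(7) = 7, then β(7) = 3, then α(3) = 6, so the result is 6.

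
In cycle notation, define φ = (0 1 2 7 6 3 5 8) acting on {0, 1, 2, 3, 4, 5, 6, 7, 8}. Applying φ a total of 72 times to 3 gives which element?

3 lies in the 8-cycle (0 1 2 7 6 3 5 8).
Powers repeat with period 8 on this cycle, and 72 mod 8 = 0, so φ^72(3) = φ^0(3).
So φ^72(3) = 3.

3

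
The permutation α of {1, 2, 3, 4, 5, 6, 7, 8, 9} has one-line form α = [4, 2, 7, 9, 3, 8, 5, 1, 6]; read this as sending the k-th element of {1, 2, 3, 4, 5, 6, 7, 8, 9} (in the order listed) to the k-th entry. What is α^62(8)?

Tracing 8 → 1 → … returns to 8 after 5 steps, so 8 lies in a 5-cycle (1, 4, 9, 6, 8).
Since the cycle has length 5, α^62 acts on it the same as α^2 (62 mod 5 = 2).
Stepping 2 places around the cycle: 8 → 1 → 4.

4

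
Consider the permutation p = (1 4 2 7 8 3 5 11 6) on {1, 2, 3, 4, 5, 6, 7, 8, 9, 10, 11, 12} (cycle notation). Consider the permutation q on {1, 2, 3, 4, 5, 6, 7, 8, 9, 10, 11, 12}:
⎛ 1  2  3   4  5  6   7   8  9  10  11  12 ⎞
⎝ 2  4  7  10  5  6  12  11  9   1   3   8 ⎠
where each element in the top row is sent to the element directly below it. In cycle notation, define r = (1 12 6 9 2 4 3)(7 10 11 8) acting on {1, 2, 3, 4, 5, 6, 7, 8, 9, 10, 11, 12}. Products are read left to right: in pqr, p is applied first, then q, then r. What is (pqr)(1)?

Chase 1: p(1) = 4; q(4) = 10; r(10) = 11. Hence (pqr)(1) = 11.

11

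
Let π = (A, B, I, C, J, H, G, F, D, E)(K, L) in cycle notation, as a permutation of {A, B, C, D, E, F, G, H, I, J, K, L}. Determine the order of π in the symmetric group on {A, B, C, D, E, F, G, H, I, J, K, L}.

10

The cycle type of π is (10, 2).
The order of π is the least common multiple of its cycle lengths: lcm(10, 2) = 10.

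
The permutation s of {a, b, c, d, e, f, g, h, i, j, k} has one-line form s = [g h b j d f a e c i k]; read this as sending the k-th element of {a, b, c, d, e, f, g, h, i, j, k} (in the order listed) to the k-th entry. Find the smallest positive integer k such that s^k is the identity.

Writing s as disjoint cycles, the cycle lengths are 7, 2, 1, 1.
Since disjoint cycles commute, ord(s) = lcm(7, 2) = 14.

14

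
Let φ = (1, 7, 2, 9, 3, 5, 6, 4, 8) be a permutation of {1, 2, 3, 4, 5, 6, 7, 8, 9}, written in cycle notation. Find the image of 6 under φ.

4

In the cycle (1, 7, 2, 9, 3, 5, 6, 4, 8), 6 is followed by 4, so φ(6) = 4.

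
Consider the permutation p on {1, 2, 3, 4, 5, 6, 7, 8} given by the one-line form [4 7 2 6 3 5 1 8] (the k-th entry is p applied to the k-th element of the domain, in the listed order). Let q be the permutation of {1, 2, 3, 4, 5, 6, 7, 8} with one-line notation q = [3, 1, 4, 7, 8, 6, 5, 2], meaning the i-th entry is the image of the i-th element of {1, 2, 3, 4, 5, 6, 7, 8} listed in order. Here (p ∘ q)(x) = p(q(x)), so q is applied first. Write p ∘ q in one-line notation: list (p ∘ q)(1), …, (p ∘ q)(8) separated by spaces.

2 4 6 1 8 5 3 7

(p ∘ q)(x) = p(q(x)). Computing each image: p(q(1)) = p(3) = 2, p(q(2)) = p(1) = 4, p(q(3)) = p(4) = 6, p(q(4)) = p(7) = 1, p(q(5)) = p(8) = 8, p(q(6)) = p(6) = 5, p(q(7)) = p(5) = 3, p(q(8)) = p(2) = 7.
Hence p ∘ q = [2 4 6 1 8 5 3 7].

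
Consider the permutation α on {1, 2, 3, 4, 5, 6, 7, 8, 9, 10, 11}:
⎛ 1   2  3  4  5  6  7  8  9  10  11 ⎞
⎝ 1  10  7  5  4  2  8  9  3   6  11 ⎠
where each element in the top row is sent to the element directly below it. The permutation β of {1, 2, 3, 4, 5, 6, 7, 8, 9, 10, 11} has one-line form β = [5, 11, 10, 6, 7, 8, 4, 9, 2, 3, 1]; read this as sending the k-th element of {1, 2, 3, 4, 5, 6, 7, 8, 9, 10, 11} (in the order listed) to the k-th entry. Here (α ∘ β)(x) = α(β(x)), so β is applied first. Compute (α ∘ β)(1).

(α ∘ β)(1) = α(β(1)). β(1) = 5, then α(5) = 4. So (α ∘ β)(1) = 4.

4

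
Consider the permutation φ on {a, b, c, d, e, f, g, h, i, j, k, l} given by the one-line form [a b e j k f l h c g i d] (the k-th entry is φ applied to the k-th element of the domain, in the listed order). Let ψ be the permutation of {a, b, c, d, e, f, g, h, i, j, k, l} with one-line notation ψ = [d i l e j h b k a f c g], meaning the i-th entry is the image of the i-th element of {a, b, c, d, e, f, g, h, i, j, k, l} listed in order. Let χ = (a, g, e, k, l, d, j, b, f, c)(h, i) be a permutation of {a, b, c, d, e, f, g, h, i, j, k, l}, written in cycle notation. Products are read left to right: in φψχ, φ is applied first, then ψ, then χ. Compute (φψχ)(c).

(φψχ)(c) = χ(ψ(φ(c))). φ(c) = e, then ψ(e) = j, then χ(j) = b, so the result is b.

b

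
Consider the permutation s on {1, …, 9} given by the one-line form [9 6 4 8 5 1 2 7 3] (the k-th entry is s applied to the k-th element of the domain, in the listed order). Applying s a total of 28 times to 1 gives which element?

Tracing 1 → 9 → … returns to 1 after 8 steps, so 1 lies in an 8-cycle (1 9 3 4 8 7 2 6).
On an 8-cycle, s^8 is the identity, so s^28 = s^4 there (28 ≡ 4 mod 8).
Advancing 4 steps from 1: 1 → 9 → 3 → 4 → 8.

8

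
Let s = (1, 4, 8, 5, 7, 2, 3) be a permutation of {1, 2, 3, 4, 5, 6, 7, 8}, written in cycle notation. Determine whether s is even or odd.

even

The cycle lengths are 7, 1.
A cycle of length ℓ contributes ℓ−1 transpositions, so s is a product of 6 transpositions — even.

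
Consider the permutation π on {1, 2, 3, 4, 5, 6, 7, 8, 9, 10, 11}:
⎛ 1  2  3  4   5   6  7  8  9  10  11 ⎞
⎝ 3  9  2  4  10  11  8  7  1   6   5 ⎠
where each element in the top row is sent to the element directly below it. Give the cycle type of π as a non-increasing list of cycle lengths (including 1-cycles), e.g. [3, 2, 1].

[4, 4, 2, 1]

The disjoint cycles are (1 3 2 9)(4)(5 10 6 11)(7 8), with lengths 4, 4, 2, 1 in non-increasing order.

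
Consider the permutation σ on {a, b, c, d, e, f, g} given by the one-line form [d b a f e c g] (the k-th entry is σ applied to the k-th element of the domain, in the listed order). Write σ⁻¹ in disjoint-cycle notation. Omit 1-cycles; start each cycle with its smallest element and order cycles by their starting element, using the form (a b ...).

First write σ in disjoint cycles: (a d f c).
Reversing each cycle (and rotating so the smallest element leads) gives σ⁻¹ = (a c f d).

(a c f d)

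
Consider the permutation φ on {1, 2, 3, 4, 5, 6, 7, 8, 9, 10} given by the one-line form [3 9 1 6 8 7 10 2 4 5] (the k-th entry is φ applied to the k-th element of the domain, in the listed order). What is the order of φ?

Writing φ as disjoint cycles, the cycle lengths are 8, 2.
The order of φ is the least common multiple of its cycle lengths: lcm(8, 2) = 8.

8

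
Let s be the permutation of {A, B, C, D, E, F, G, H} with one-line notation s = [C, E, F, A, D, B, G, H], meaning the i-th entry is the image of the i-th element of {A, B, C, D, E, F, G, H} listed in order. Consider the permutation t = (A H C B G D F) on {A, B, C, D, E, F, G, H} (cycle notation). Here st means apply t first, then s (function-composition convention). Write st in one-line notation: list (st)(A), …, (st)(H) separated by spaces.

For each element, apply t then s: A → H → H; B → G → G; C → B → E; D → F → B; E → E → D; F → A → C; G → D → A; H → C → F.
Collecting the images, st = [H G E B D C A F].

H G E B D C A F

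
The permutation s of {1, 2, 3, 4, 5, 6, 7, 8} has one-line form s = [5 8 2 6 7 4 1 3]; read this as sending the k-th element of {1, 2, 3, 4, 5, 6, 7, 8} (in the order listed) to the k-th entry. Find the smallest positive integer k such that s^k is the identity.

6

Writing s as disjoint cycles, the cycle lengths are 3, 3, 2.
The order is lcm(3, 3, 2) = 6.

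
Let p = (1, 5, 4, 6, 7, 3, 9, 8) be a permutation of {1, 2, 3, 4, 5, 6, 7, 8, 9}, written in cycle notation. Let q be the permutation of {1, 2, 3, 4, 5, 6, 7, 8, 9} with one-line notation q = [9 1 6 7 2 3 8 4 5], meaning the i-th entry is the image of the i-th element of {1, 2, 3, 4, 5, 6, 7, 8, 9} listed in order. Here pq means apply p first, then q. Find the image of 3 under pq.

(pq)(3) = q(p(3)). p(3) = 9, then q(9) = 5. So (pq)(3) = 5.

5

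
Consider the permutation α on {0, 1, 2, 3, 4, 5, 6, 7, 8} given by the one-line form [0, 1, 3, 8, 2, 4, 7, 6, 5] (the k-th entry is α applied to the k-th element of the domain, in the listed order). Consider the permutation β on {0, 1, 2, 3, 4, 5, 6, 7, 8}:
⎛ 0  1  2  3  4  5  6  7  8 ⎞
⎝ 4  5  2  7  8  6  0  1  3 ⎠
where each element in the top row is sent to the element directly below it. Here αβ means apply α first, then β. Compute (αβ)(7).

(αβ)(7) = β(α(7)). α(7) = 6, then β(6) = 0. So (αβ)(7) = 0.

0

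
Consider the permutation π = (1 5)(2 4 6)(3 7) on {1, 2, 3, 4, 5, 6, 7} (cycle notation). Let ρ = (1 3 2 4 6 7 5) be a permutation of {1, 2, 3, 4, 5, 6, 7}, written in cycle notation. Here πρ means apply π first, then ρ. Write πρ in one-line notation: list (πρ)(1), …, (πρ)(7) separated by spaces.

For each element, apply π then ρ: 1 → 5 → 1; 2 → 4 → 6; 3 → 7 → 5; 4 → 6 → 7; 5 → 1 → 3; 6 → 2 → 4; 7 → 3 → 2.
So πρ in one-line form is 1 6 5 7 3 4 2.

1 6 5 7 3 4 2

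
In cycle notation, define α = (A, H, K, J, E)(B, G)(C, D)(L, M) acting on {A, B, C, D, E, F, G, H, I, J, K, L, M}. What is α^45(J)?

J

J lies in the 5-cycle (A, H, K, J, E).
Since the cycle has length 5, α^45 acts on it the same as α^0 (45 mod 5 = 0).
So α^45(J) = J.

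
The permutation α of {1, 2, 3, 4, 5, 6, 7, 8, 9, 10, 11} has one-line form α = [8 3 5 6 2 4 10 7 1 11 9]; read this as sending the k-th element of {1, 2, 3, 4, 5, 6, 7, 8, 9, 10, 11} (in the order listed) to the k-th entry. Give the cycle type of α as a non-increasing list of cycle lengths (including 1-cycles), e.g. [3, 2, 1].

[6, 3, 2]

The disjoint cycles are (1 8 7 10 11 9)(2 3 5)(4 6), with lengths 6, 3, 2 in non-increasing order.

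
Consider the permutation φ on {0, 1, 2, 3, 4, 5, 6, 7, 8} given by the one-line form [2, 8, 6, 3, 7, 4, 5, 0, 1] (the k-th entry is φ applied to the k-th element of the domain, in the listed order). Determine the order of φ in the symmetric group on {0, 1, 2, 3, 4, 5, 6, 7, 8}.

6

Writing φ as disjoint cycles, the cycle lengths are 6, 2, 1.
The order is lcm(6, 2) = 6.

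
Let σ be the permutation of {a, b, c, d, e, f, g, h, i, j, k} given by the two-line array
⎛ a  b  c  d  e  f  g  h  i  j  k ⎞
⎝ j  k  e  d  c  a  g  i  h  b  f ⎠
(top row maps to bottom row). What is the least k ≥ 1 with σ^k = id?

Writing σ as disjoint cycles, the cycle lengths are 5, 2, 2, 1, 1.
The order of σ is the least common multiple of its cycle lengths: lcm(5, 2, 2) = 10.

10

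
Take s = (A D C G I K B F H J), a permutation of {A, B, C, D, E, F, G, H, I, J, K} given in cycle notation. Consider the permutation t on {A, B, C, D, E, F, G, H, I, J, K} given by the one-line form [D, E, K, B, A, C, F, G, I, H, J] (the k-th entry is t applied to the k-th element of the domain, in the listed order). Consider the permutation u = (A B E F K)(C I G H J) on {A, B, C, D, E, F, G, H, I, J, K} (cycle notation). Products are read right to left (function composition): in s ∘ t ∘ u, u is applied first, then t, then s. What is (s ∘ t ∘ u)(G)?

I

Apply the permutations in order: u(G) = H, then t(H) = G, then s(G) = I. So (s ∘ t ∘ u)(G) = I.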